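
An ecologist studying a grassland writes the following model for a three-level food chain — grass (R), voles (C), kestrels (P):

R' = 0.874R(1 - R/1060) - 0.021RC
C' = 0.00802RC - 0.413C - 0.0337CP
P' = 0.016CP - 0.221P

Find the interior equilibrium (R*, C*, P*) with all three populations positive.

From dP/dt = 0: 0.016C* = 0.221, so C* = 13.8.
From dR/dt = 0: 0.874(1 - R*/1060) = 0.021·13.8, giving R* = 1060·(1 - 0.332) = 708.
From dC/dt = 0: 0.00802·708 - 0.413 = 0.0337P*, so P* = 5.27/0.0337 = 156.

R* ≈ 708, C* ≈ 13.8, P* ≈ 156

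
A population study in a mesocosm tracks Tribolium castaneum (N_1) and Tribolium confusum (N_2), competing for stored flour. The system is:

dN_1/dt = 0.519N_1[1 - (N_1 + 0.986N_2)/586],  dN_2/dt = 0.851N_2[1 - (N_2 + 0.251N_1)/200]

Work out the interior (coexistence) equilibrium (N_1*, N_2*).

N_1* ≈ 517, N_2* ≈ 70.3

Setting both brackets to zero gives the nullclines N_1 + 0.986N_2 = 586 and 0.251N_1 + N_2 = 200.
Substituting N_2 = 200 - 0.251N_1 into the first: N_1(1 - 0.986·0.251) = 586 - 0.986·200.
So N_1* = 389/0.753 = 517, and then N_2* = 200 - 0.251·517 = 70.3.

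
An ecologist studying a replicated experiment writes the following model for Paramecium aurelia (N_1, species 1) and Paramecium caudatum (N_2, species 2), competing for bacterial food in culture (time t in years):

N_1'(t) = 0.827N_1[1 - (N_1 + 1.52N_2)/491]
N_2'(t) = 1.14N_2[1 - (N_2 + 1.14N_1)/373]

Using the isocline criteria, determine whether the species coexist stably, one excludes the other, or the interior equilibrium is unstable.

Compare the nullcline intercepts: K1/α12 = 491/1.52 = 323 < K2 = 373; K2/α21 = 373/1.14 = 327 < K1 = 491.
Since both are reversed, neither can invade when rare; the interior point is a saddle.

unstable coexistence (outcome depends on initial conditions)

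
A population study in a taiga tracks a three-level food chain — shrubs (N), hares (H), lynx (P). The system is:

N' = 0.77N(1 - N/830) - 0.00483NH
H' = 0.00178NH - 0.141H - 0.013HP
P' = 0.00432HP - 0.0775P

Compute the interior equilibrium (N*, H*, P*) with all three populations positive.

N* ≈ 737, H* ≈ 17.9, P* ≈ 90

From dP/dt = 0: 0.00432H* = 0.0775, so H* = 17.9.
From dN/dt = 0: 0.77(1 - N*/830) = 0.00483·17.9, giving N* = 830·(1 - 0.113) = 737.
From dH/dt = 0: 0.00178·737 - 0.141 = 0.013P*, so P* = 1.17/0.013 = 90.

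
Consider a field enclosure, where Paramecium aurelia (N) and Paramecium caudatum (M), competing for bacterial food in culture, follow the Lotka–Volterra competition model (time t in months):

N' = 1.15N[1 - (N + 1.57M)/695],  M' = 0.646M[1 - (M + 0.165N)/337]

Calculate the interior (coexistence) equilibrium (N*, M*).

Setting both brackets to zero gives the nullclines N + 1.57M = 695 and 0.165N + M = 337.
Substituting M = 337 - 0.165N into the first: N(1 - 1.57·0.165) = 695 - 1.57·337.
So N* = 166/0.741 = 224, and then M* = 337 - 0.165·224 = 300.

N* ≈ 224, M* ≈ 300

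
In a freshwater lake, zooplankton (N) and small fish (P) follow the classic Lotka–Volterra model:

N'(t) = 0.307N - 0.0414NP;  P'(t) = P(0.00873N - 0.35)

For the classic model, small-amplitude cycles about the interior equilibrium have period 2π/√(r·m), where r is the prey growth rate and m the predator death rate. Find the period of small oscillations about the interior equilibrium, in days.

T ≈ 19.2 days

Here r = 0.307 and m = 0.35, so r·m = 0.107.
ω = √0.107 = 0.328 per day, hence T = 2π/ω ≈ 19.2 days.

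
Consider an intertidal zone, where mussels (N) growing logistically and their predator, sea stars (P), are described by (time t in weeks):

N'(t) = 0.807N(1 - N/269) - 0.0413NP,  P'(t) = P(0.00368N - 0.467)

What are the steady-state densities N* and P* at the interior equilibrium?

From dP/dt = 0 with P > 0: 0.00368N* = 0.467, so N* = 127.
Substitute into dN/dt = 0: 0.807(1 - 127/269) = 0.0413P*.
The bracket is 0.528, giving P* = 0.426/0.0413 = 10.3.

N* ≈ 127, P* ≈ 10.3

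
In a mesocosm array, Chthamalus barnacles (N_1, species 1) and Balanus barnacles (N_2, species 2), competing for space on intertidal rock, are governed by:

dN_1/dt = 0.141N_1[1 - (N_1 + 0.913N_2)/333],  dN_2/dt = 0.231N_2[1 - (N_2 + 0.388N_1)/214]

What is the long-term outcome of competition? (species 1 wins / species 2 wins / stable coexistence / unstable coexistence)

Compare the nullcline intercepts: K1/α12 = 333/0.913 = 365 > K2 = 214; K2/α21 = 214/0.388 = 552 > K1 = 333.
Since both inequalities hold, each species can invade when rare, so the interior equilibrium is stable.

stable coexistence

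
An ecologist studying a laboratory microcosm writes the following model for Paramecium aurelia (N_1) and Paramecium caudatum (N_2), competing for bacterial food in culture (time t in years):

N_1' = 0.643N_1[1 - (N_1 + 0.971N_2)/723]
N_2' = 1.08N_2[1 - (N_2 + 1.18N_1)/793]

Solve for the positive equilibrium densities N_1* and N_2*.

N_1* ≈ 322, N_2* ≈ 413

Setting both brackets to zero gives the nullclines N_1 + 0.971N_2 = 723 and 1.18N_1 + N_2 = 793.
Substituting N_2 = 793 - 1.18N_1 into the first: N_1(1 - 0.971·1.18) = 723 - 0.971·793.
So N_1* = -47/-0.146 = 322, and then N_2* = 793 - 1.18·322 = 413.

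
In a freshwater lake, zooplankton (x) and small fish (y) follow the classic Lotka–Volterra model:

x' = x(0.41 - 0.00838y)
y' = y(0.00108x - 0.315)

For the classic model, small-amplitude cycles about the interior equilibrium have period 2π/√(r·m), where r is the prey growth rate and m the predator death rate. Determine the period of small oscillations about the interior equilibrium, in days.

Here r = 0.41 and m = 0.315, so r·m = 0.129.
ω = √0.129 = 0.359 per day, hence T = 2π/ω ≈ 17.5 days.

T ≈ 17.5 days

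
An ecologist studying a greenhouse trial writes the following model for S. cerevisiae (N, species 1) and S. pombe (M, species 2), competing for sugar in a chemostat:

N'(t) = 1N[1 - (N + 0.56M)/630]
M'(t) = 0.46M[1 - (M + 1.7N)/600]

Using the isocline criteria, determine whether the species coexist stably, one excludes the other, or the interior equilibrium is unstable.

Compare the nullcline intercepts: K1/α12 = 630/0.56 = 1120 > K2 = 600; K2/α21 = 600/1.7 = 353 < K1 = 630.
Since the inequalities point opposite ways, species 1 can invade but species 2 cannot.

species 1 excludes species 2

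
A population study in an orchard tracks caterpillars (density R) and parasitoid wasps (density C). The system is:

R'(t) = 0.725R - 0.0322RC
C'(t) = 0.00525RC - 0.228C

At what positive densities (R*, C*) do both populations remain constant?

Set dC/dt = 0 with C > 0: 0.00525R - 0.228 = 0, so R* = 0.228/0.00525 = 43.4.
Set dR/dt = 0 with R > 0: 0.725 - 0.0322C = 0, so C* = 0.725/0.0322 = 22.5.

R* ≈ 43.4, C* ≈ 22.5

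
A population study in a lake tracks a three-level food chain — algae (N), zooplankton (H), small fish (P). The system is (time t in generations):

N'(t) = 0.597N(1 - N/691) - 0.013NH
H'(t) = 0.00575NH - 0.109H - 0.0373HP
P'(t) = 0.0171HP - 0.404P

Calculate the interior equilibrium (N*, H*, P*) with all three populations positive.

N* ≈ 336, H* ≈ 23.6, P* ≈ 48.8

From dP/dt = 0: 0.0171H* = 0.404, so H* = 23.6.
From dN/dt = 0: 0.597(1 - N*/691) = 0.013·23.6, giving N* = 691·(1 - 0.514) = 336.
From dH/dt = 0: 0.00575·336 - 0.109 = 0.0373P*, so P* = 1.82/0.0373 = 48.8.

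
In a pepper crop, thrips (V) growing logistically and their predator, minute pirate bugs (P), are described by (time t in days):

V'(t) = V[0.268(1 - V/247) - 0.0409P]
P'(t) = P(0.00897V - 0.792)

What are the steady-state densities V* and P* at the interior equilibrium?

From dP/dt = 0 with P > 0: 0.00897V* = 0.792, so V* = 88.3.
Substitute into dV/dt = 0: 0.268(1 - 88.3/247) = 0.0409P*.
The bracket is 0.643, giving P* = 0.172/0.0409 = 4.21.

V* ≈ 88.3, P* ≈ 4.21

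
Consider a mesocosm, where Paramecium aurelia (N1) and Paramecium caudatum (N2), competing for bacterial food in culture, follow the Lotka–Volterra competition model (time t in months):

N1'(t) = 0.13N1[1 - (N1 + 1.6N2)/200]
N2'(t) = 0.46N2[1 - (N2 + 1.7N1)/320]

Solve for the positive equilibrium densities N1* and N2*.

Setting both brackets to zero gives the nullclines N1 + 1.6N2 = 200 and 1.7N1 + N2 = 320.
Substituting N2 = 320 - 1.7N1 into the first: N1(1 - 1.6·1.7) = 200 - 1.6·320.
So N1* = -312/-1.72 = 181, and then N2* = 320 - 1.7·181 = 11.6.

N1* ≈ 181, N2* ≈ 11.6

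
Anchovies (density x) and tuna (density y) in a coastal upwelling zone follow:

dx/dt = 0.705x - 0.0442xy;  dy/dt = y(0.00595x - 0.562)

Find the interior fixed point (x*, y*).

x* ≈ 94.5, y* ≈ 16

Set dy/dt = 0 with y > 0: 0.00595x - 0.562 = 0, so x* = 0.562/0.00595 = 94.5.
Set dx/dt = 0 with x > 0: 0.705 - 0.0442y = 0, so y* = 0.705/0.0442 = 16.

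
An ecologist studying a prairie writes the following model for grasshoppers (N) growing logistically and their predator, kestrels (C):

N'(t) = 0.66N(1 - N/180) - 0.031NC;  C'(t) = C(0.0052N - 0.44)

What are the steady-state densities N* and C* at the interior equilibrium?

From dC/dt = 0 with C > 0: 0.0052N* = 0.44, so N* = 84.6.
Substitute into dN/dt = 0: 0.66(1 - 84.6/180) = 0.031C*.
The bracket is 0.53, giving C* = 0.35/0.031 = 11.3.

N* ≈ 84.6, C* ≈ 11.3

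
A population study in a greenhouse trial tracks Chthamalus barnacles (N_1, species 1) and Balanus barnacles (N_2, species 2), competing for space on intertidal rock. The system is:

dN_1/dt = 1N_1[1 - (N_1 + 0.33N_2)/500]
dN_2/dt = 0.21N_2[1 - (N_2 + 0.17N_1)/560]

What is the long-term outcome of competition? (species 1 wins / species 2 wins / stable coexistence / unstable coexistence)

Compare the nullcline intercepts: K1/α12 = 500/0.33 = 1520 > K2 = 560; K2/α21 = 560/0.17 = 3290 > K1 = 500.
Since both inequalities hold, each species can invade when rare, so the interior equilibrium is stable.

stable coexistence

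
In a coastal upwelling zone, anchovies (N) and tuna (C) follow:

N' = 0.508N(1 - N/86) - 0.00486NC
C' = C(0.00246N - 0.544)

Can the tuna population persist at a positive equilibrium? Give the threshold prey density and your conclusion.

Threshold N = 221; K < 221, so no, the predator goes extinct.

The predator equation gives dC/dt > 0 only when N > 0.544/0.00246 = 221.
Without the predator, N → K = 86. Since 86 < 221, the predator cannot invade.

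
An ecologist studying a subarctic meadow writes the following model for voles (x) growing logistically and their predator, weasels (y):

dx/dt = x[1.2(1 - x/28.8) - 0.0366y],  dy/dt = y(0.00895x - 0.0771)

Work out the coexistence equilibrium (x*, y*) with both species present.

x* ≈ 8.61, y* ≈ 23

From dy/dt = 0 with y > 0: 0.00895x* = 0.0771, so x* = 8.61.
Substitute into dx/dt = 0: 1.2(1 - 8.61/28.8) = 0.0366y*.
The bracket is 0.701, giving y* = 0.841/0.0366 = 23.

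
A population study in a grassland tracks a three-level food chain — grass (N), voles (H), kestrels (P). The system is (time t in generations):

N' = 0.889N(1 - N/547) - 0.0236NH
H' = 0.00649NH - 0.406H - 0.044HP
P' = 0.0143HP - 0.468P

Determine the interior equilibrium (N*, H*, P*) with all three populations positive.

From dP/dt = 0: 0.0143H* = 0.468, so H* = 32.7.
From dN/dt = 0: 0.889(1 - N*/547) = 0.0236·32.7, giving N* = 547·(1 - 0.869) = 71.8.
From dH/dt = 0: 0.00649·71.8 - 0.406 = 0.044P*, so P* = 0.0598/0.044 = 1.36.

N* ≈ 71.8, H* ≈ 32.7, P* ≈ 1.36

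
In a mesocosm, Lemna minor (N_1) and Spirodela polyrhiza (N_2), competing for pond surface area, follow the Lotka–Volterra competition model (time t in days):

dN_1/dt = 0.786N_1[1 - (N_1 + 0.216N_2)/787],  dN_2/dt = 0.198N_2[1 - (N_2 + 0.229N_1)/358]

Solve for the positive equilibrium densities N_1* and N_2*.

N_1* ≈ 747, N_2* ≈ 187

Setting both brackets to zero gives the nullclines N_1 + 0.216N_2 = 787 and 0.229N_1 + N_2 = 358.
Substituting N_2 = 358 - 0.229N_1 into the first: N_1(1 - 0.216·0.229) = 787 - 0.216·358.
So N_1* = 710/0.951 = 747, and then N_2* = 358 - 0.229·747 = 187.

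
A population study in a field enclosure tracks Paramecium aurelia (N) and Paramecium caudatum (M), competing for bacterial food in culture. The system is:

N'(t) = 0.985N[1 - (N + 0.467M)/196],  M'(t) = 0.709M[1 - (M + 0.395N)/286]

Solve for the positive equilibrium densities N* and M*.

Setting both brackets to zero gives the nullclines N + 0.467M = 196 and 0.395N + M = 286.
Substituting M = 286 - 0.395N into the first: N(1 - 0.467·0.395) = 196 - 0.467·286.
So N* = 62.4/0.816 = 76.6, and then M* = 286 - 0.395·76.6 = 256.

N* ≈ 76.6, M* ≈ 256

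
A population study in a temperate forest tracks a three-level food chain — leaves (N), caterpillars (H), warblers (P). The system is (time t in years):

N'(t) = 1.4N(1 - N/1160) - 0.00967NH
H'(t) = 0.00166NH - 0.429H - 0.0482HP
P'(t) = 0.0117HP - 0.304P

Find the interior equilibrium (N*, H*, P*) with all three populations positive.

From dP/dt = 0: 0.0117H* = 0.304, so H* = 26.
From dN/dt = 0: 1.4(1 - N*/1160) = 0.00967·26, giving N* = 1160·(1 - 0.179) = 952.
From dH/dt = 0: 0.00166·952 - 0.429 = 0.0482P*, so P* = 1.15/0.0482 = 23.9.

N* ≈ 952, H* ≈ 26, P* ≈ 23.9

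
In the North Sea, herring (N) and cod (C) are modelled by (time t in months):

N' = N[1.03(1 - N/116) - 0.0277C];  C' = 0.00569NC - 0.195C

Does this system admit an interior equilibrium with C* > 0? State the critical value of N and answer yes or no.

The predator equation gives dC/dt > 0 only when N > 0.195/0.00569 = 34.3.
Without the predator, N → K = 116. Since 116 > 34.3, the predator can invade and persist.

Threshold N = 34.3; K > 34.3, so yes, the predator persists.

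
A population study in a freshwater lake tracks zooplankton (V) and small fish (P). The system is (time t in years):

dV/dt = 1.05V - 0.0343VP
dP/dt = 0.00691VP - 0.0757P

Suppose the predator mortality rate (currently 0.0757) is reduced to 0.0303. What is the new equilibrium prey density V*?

V* ≈ 4.38

At the interior fixed point, setting dP/dt = 0 with P > 0 fixes V* = (predator death rate)/(VP coefficient) — independent of the other coefficients.
With the change, V* = 0.0303/0.00691 = 4.38; it falls from 11.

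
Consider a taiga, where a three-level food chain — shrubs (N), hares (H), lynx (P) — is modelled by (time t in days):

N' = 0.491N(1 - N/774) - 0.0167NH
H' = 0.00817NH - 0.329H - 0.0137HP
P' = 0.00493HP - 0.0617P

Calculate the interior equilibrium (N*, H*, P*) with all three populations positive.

N* ≈ 445, H* ≈ 12.5, P* ≈ 241

From dP/dt = 0: 0.00493H* = 0.0617, so H* = 12.5.
From dN/dt = 0: 0.491(1 - N*/774) = 0.0167·12.5, giving N* = 774·(1 - 0.426) = 445.
From dH/dt = 0: 0.00817·445 - 0.329 = 0.0137P*, so P* = 3.3/0.0137 = 241.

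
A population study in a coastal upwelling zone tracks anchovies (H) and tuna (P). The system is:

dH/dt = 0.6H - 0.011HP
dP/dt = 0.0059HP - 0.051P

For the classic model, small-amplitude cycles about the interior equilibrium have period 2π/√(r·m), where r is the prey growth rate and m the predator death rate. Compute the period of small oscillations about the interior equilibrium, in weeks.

Here r = 0.6 and m = 0.051, so r·m = 0.0306.
ω = √0.0306 = 0.175 per week, hence T = 2π/ω ≈ 35.9 weeks.

T ≈ 35.9 weeks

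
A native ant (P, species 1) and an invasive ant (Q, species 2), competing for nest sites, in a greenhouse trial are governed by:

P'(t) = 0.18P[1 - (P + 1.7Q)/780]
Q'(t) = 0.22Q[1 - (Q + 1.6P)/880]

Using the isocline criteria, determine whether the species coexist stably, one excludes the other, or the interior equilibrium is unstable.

unstable coexistence (outcome depends on initial conditions)

Compare the nullcline intercepts: K1/α12 = 780/1.7 = 459 < K2 = 880; K2/α21 = 880/1.6 = 550 < K1 = 780.
Since both are reversed, neither can invade when rare; the interior point is a saddle.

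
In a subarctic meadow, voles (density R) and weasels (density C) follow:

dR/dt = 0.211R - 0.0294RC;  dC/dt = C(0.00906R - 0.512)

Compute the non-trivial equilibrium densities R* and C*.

Set dC/dt = 0 with C > 0: 0.00906R - 0.512 = 0, so R* = 0.512/0.00906 = 56.5.
Set dR/dt = 0 with R > 0: 0.211 - 0.0294C = 0, so C* = 0.211/0.0294 = 7.18.

R* ≈ 56.5, C* ≈ 7.18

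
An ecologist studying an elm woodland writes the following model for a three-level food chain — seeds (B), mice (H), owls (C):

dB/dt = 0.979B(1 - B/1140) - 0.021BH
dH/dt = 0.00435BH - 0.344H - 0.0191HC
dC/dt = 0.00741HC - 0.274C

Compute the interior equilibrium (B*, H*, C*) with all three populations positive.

From dC/dt = 0: 0.00741H* = 0.274, so H* = 37.
From dB/dt = 0: 0.979(1 - B*/1140) = 0.021·37, giving B* = 1140·(1 - 0.793) = 236.
From dH/dt = 0: 0.00435·236 - 0.344 = 0.0191C*, so C* = 0.682/0.0191 = 35.7.

B* ≈ 236, H* ≈ 37, C* ≈ 35.7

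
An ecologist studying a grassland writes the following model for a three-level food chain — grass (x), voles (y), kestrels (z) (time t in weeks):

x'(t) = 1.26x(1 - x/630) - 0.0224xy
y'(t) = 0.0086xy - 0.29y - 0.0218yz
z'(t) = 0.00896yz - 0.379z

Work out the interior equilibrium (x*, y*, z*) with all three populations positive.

From dz/dt = 0: 0.00896y* = 0.379, so y* = 42.3.
From dx/dt = 0: 1.26(1 - x*/630) = 0.0224·42.3, giving x* = 630·(1 - 0.752) = 156.
From dy/dt = 0: 0.0086·156 - 0.29 = 0.0218z*, so z* = 1.05/0.0218 = 48.3.

x* ≈ 156, y* ≈ 42.3, z* ≈ 48.3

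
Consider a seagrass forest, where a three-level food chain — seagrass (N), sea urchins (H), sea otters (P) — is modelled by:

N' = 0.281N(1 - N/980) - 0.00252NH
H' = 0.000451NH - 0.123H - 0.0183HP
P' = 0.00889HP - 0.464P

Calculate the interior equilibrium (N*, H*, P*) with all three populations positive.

N* ≈ 521, H* ≈ 52.2, P* ≈ 6.13

From dP/dt = 0: 0.00889H* = 0.464, so H* = 52.2.
From dN/dt = 0: 0.281(1 - N*/980) = 0.00252·52.2, giving N* = 980·(1 - 0.468) = 521.
From dH/dt = 0: 0.000451·521 - 0.123 = 0.0183P*, so P* = 0.112/0.0183 = 6.13.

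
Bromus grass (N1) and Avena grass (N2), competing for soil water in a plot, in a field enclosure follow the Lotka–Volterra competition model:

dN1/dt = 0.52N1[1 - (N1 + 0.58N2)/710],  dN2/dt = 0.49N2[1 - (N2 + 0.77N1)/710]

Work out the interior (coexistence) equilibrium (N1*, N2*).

Setting both brackets to zero gives the nullclines N1 + 0.58N2 = 710 and 0.77N1 + N2 = 710.
Substituting N2 = 710 - 0.77N1 into the first: N1(1 - 0.58·0.77) = 710 - 0.58·710.
So N1* = 298/0.553 = 539, and then N2* = 710 - 0.77·539 = 295.

N1* ≈ 539, N2* ≈ 295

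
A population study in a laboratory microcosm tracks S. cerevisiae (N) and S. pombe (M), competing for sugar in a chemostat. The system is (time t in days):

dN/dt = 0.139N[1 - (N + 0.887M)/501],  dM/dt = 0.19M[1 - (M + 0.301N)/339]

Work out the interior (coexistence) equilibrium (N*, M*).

N* ≈ 273, M* ≈ 257

Setting both brackets to zero gives the nullclines N + 0.887M = 501 and 0.301N + M = 339.
Substituting M = 339 - 0.301N into the first: N(1 - 0.887·0.301) = 501 - 0.887·339.
So N* = 200/0.733 = 273, and then M* = 339 - 0.301·273 = 257.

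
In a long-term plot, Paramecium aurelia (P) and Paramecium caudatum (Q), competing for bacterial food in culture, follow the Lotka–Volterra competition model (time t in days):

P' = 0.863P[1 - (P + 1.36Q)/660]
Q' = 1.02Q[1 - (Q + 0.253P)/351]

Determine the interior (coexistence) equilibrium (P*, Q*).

P* ≈ 278, Q* ≈ 281

Setting both brackets to zero gives the nullclines P + 1.36Q = 660 and 0.253P + Q = 351.
Substituting Q = 351 - 0.253P into the first: P(1 - 1.36·0.253) = 660 - 1.36·351.
So P* = 183/0.656 = 278, and then Q* = 351 - 0.253·278 = 281.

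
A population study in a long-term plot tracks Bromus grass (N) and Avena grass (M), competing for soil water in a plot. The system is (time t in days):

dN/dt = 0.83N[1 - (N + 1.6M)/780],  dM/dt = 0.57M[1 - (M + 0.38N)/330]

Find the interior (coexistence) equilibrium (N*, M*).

Setting both brackets to zero gives the nullclines N + 1.6M = 780 and 0.38N + M = 330.
Substituting M = 330 - 0.38N into the first: N(1 - 1.6·0.38) = 780 - 1.6·330.
So N* = 252/0.392 = 643, and then M* = 330 - 0.38·643 = 85.7.

N* ≈ 643, M* ≈ 85.7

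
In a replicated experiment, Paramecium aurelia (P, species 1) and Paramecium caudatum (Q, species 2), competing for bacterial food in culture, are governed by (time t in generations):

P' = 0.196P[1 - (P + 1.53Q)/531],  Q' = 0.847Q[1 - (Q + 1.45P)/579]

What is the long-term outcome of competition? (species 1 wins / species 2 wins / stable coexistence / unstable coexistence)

Compare the nullcline intercepts: K1/α12 = 531/1.53 = 347 < K2 = 579; K2/α21 = 579/1.45 = 399 < K1 = 531.
Since both are reversed, neither can invade when rare; the interior point is a saddle.

unstable coexistence (outcome depends on initial conditions)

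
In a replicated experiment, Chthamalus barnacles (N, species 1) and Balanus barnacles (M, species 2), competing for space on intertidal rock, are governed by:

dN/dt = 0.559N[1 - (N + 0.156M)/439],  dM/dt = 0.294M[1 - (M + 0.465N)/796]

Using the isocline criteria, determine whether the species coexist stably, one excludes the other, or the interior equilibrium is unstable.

Compare the nullcline intercepts: K1/α12 = 439/0.156 = 2810 > K2 = 796; K2/α21 = 796/0.465 = 1710 > K1 = 439.
Since both inequalities hold, each species can invade when rare, so the interior equilibrium is stable.

stable coexistence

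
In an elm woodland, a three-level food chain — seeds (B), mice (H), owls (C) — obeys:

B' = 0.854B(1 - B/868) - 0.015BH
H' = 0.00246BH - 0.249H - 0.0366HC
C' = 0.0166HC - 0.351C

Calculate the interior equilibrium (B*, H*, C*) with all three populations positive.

B* ≈ 546, H* ≈ 21.1, C* ≈ 29.9

From dC/dt = 0: 0.0166H* = 0.351, so H* = 21.1.
From dB/dt = 0: 0.854(1 - B*/868) = 0.015·21.1, giving B* = 868·(1 - 0.371) = 546.
From dH/dt = 0: 0.00246·546 - 0.249 = 0.0366C*, so C* = 1.09/0.0366 = 29.9.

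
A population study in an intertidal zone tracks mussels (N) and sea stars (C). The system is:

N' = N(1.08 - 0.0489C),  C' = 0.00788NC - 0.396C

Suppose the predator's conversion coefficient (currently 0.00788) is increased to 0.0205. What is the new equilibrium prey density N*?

At the interior fixed point, setting dC/dt = 0 with C > 0 fixes N* = (predator death rate)/(NC coefficient) — independent of the other coefficients.
With the change, N* = 0.396/0.0205 = 19.3; it falls from 50.3.

N* ≈ 19.3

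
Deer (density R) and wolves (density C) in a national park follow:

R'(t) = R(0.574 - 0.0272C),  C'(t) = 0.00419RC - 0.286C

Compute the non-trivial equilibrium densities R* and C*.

Set dC/dt = 0 with C > 0: 0.00419R - 0.286 = 0, so R* = 0.286/0.00419 = 68.3.
Set dR/dt = 0 with R > 0: 0.574 - 0.0272C = 0, so C* = 0.574/0.0272 = 21.1.

R* ≈ 68.3, C* ≈ 21.1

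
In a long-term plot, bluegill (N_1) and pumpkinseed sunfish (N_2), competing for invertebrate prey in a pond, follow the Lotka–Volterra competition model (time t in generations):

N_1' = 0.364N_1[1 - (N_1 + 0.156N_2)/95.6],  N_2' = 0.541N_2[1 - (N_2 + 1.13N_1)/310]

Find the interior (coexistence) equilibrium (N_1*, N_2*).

Setting both brackets to zero gives the nullclines N_1 + 0.156N_2 = 95.6 and 1.13N_1 + N_2 = 310.
Substituting N_2 = 310 - 1.13N_1 into the first: N_1(1 - 0.156·1.13) = 95.6 - 0.156·310.
So N_1* = 47.2/0.824 = 57.3, and then N_2* = 310 - 1.13·57.3 = 245.

N_1* ≈ 57.3, N_2* ≈ 245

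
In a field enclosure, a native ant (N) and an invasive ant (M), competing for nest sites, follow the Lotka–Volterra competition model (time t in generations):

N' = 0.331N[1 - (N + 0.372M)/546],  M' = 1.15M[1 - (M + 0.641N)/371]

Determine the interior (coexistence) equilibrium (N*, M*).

N* ≈ 536, M* ≈ 27.6

Setting both brackets to zero gives the nullclines N + 0.372M = 546 and 0.641N + M = 371.
Substituting M = 371 - 0.641N into the first: N(1 - 0.372·0.641) = 546 - 0.372·371.
So N* = 408/0.762 = 536, and then M* = 371 - 0.641·536 = 27.6.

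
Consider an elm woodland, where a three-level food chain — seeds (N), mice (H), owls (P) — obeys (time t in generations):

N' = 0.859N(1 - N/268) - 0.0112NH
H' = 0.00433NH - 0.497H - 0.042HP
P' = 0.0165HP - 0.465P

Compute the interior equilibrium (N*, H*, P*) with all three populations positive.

N* ≈ 170, H* ≈ 28.2, P* ≈ 5.64

From dP/dt = 0: 0.0165H* = 0.465, so H* = 28.2.
From dN/dt = 0: 0.859(1 - N*/268) = 0.0112·28.2, giving N* = 268·(1 - 0.367) = 170.
From dH/dt = 0: 0.00433·170 - 0.497 = 0.042P*, so P* = 0.237/0.042 = 5.64.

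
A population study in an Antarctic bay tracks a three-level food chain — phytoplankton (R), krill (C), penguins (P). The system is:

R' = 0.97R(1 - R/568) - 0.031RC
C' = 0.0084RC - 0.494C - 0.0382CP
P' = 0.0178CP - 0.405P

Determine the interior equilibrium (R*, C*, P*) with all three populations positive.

From dP/dt = 0: 0.0178C* = 0.405, so C* = 22.8.
From dR/dt = 0: 0.97(1 - R*/568) = 0.031·22.8, giving R* = 568·(1 - 0.727) = 155.
From dC/dt = 0: 0.0084·155 - 0.494 = 0.0382P*, so P* = 0.808/0.0382 = 21.1.

R* ≈ 155, C* ≈ 22.8, P* ≈ 21.1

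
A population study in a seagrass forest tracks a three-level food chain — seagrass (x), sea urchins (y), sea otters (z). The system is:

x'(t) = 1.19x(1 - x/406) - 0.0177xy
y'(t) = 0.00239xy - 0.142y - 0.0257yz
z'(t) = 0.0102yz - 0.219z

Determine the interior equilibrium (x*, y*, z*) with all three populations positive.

x* ≈ 276, y* ≈ 21.5, z* ≈ 20.2

From dz/dt = 0: 0.0102y* = 0.219, so y* = 21.5.
From dx/dt = 0: 1.19(1 - x*/406) = 0.0177·21.5, giving x* = 406·(1 - 0.319) = 276.
From dy/dt = 0: 0.00239·276 - 0.142 = 0.0257z*, so z* = 0.518/0.0257 = 20.2.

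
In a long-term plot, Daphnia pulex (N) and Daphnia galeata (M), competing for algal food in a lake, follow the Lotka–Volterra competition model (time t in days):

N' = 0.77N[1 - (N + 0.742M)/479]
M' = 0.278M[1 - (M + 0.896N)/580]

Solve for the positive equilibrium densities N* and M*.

N* ≈ 145, M* ≈ 450

Setting both brackets to zero gives the nullclines N + 0.742M = 479 and 0.896N + M = 580.
Substituting M = 580 - 0.896N into the first: N(1 - 0.742·0.896) = 479 - 0.742·580.
So N* = 48.6/0.335 = 145, and then M* = 580 - 0.896·145 = 450.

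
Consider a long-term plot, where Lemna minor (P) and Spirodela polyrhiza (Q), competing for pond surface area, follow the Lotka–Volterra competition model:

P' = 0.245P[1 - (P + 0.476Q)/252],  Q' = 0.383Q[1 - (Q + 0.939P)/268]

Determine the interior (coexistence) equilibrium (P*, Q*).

P* ≈ 225, Q* ≈ 56.7

Setting both brackets to zero gives the nullclines P + 0.476Q = 252 and 0.939P + Q = 268.
Substituting Q = 268 - 0.939P into the first: P(1 - 0.476·0.939) = 252 - 0.476·268.
So P* = 124/0.553 = 225, and then Q* = 268 - 0.939·225 = 56.7.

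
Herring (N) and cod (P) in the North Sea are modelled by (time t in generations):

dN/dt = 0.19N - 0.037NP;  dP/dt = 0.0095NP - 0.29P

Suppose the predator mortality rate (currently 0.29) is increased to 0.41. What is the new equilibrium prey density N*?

At the interior fixed point, setting dP/dt = 0 with P > 0 fixes N* = (predator death rate)/(NP coefficient) — independent of the other coefficients.
With the change, N* = 0.41/0.0095 = 43.2; it rises from 30.5.

N* ≈ 43.2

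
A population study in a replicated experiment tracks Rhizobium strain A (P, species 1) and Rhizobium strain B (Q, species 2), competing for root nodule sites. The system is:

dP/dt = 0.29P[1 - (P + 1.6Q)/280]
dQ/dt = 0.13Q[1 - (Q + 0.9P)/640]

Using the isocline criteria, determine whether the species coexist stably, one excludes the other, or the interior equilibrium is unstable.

Compare the nullcline intercepts: K1/α12 = 280/1.6 = 175 < K2 = 640; K2/α21 = 640/0.9 = 711 > K1 = 280.
Since the inequalities point opposite ways, species 2 can invade but species 1 cannot.

species 2 excludes species 1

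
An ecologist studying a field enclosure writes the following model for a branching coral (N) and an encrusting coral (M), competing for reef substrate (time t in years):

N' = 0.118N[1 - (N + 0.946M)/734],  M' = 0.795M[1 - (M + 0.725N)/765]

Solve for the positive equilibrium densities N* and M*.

N* ≈ 32.8, M* ≈ 741

Setting both brackets to zero gives the nullclines N + 0.946M = 734 and 0.725N + M = 765.
Substituting M = 765 - 0.725N into the first: N(1 - 0.946·0.725) = 734 - 0.946·765.
So N* = 10.3/0.314 = 32.8, and then M* = 765 - 0.725·32.8 = 741.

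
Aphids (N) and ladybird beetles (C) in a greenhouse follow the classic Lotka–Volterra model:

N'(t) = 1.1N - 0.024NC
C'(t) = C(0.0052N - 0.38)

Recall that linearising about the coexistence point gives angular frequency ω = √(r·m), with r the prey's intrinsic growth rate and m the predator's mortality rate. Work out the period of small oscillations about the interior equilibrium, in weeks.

Here r = 1.1 and m = 0.38, so r·m = 0.418.
ω = √0.418 = 0.647 per week, hence T = 2π/ω ≈ 9.72 weeks.

T ≈ 9.72 weeks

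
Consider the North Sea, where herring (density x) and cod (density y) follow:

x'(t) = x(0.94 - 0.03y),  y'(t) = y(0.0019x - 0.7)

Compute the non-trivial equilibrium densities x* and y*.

Set dy/dt = 0 with y > 0: 0.0019x - 0.7 = 0, so x* = 0.7/0.0019 = 368.
Set dx/dt = 0 with x > 0: 0.94 - 0.03y = 0, so y* = 0.94/0.03 = 31.3.

x* ≈ 368, y* ≈ 31.3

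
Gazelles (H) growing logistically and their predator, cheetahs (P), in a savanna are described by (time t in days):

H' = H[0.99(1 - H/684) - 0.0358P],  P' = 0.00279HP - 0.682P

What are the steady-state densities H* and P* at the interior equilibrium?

From dP/dt = 0 with P > 0: 0.00279H* = 0.682, so H* = 244.
Substitute into dH/dt = 0: 0.99(1 - 244/684) = 0.0358P*.
The bracket is 0.643, giving P* = 0.636/0.0358 = 17.8.

H* ≈ 244, P* ≈ 17.8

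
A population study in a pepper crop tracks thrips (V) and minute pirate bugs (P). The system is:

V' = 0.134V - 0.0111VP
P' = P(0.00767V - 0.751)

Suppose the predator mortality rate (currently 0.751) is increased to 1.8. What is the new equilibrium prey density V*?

At the interior fixed point, setting dP/dt = 0 with P > 0 fixes V* = (predator death rate)/(VP coefficient) — independent of the other coefficients.
With the change, V* = 1.8/0.00767 = 235; it rises from 97.9.

V* ≈ 235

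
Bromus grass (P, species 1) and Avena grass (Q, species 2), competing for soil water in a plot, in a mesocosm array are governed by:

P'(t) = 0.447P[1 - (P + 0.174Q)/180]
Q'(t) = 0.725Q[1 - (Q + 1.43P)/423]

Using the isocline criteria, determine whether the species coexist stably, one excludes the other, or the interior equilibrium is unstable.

stable coexistence

Compare the nullcline intercepts: K1/α12 = 180/0.174 = 1030 > K2 = 423; K2/α21 = 423/1.43 = 296 > K1 = 180.
Since both inequalities hold, each species can invade when rare, so the interior equilibrium is stable.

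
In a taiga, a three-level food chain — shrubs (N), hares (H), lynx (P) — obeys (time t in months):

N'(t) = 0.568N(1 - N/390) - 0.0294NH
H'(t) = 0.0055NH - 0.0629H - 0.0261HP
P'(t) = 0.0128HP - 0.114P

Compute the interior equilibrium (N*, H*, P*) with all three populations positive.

From dP/dt = 0: 0.0128H* = 0.114, so H* = 8.91.
From dN/dt = 0: 0.568(1 - N*/390) = 0.0294·8.91, giving N* = 390·(1 - 0.461) = 210.
From dH/dt = 0: 0.0055·210 - 0.0629 = 0.0261P*, so P* = 1.09/0.0261 = 41.9.

N* ≈ 210, H* ≈ 8.91, P* ≈ 41.9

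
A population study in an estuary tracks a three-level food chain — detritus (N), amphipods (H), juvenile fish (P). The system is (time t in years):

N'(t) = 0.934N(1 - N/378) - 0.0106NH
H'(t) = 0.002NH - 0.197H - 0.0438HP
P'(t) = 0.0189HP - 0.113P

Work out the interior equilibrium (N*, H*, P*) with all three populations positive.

N* ≈ 352, H* ≈ 5.98, P* ≈ 11.6

From dP/dt = 0: 0.0189H* = 0.113, so H* = 5.98.
From dN/dt = 0: 0.934(1 - N*/378) = 0.0106·5.98, giving N* = 378·(1 - 0.0679) = 352.
From dH/dt = 0: 0.002·352 - 0.197 = 0.0438P*, so P* = 0.508/0.0438 = 11.6.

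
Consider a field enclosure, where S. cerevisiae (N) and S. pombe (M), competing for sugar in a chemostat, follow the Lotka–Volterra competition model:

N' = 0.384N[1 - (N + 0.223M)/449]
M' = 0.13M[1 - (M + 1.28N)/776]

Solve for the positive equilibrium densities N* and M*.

Setting both brackets to zero gives the nullclines N + 0.223M = 449 and 1.28N + M = 776.
Substituting M = 776 - 1.28N into the first: N(1 - 0.223·1.28) = 449 - 0.223·776.
So N* = 276/0.715 = 386, and then M* = 776 - 1.28·386 = 282.

N* ≈ 386, M* ≈ 282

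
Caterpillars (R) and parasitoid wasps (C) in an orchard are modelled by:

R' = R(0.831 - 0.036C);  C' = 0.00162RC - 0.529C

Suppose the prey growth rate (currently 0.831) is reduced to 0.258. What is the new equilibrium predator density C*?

At the interior fixed point, setting dR/dt = 0 with R > 0 fixes C* = (prey growth rate)/(RC coefficient) — independent of the other coefficients.
With the change, C* = 0.258/0.036 = 7.17; it falls from 23.1.

C* ≈ 7.17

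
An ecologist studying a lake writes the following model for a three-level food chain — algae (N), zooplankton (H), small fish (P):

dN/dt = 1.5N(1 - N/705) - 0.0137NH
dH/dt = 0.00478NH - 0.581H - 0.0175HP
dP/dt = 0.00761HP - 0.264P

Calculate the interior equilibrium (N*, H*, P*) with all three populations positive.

N* ≈ 482, H* ≈ 34.7, P* ≈ 98.4

From dP/dt = 0: 0.00761H* = 0.264, so H* = 34.7.
From dN/dt = 0: 1.5(1 - N*/705) = 0.0137·34.7, giving N* = 705·(1 - 0.317) = 482.
From dH/dt = 0: 0.00478·482 - 0.581 = 0.0175P*, so P* = 1.72/0.0175 = 98.4.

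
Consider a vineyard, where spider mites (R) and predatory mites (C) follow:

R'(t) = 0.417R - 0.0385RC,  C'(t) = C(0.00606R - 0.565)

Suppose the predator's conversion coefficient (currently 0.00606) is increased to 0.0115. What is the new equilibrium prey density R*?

R* ≈ 49.1

At the interior fixed point, setting dC/dt = 0 with C > 0 fixes R* = (predator death rate)/(RC coefficient) — independent of the other coefficients.
With the change, R* = 0.565/0.0115 = 49.1; it falls from 93.2.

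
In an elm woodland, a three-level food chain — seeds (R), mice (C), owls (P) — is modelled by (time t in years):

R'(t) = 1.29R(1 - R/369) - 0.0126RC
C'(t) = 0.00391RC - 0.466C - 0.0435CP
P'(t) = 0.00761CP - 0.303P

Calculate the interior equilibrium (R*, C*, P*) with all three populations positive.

From dP/dt = 0: 0.00761C* = 0.303, so C* = 39.8.
From dR/dt = 0: 1.29(1 - R*/369) = 0.0126·39.8, giving R* = 369·(1 - 0.389) = 225.
From dC/dt = 0: 0.00391·225 - 0.466 = 0.0435P*, so P* = 0.416/0.0435 = 9.56.

R* ≈ 225, C* ≈ 39.8, P* ≈ 9.56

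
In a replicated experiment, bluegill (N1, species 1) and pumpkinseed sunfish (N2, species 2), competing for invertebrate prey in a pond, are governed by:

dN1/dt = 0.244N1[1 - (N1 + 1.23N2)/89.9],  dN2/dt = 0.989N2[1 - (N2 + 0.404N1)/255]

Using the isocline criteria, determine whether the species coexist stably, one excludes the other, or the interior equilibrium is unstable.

Compare the nullcline intercepts: K1/α12 = 89.9/1.23 = 73.1 < K2 = 255; K2/α21 = 255/0.404 = 631 > K1 = 89.9.
Since the inequalities point opposite ways, species 2 can invade but species 1 cannot.

species 2 excludes species 1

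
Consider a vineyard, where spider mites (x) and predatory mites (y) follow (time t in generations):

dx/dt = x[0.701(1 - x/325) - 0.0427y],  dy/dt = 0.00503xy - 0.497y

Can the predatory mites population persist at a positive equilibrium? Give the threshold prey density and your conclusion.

The predator equation gives dy/dt > 0 only when x > 0.497/0.00503 = 98.8.
Without the predator, x → K = 325. Since 325 > 98.8, the predator can invade and persist.

Threshold x = 98.8; K > 98.8, so yes, the predator persists.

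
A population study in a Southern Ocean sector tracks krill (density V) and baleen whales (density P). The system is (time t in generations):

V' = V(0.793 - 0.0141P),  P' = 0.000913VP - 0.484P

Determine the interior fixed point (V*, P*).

Set dP/dt = 0 with P > 0: 0.000913V - 0.484 = 0, so V* = 0.484/0.000913 = 530.
Set dV/dt = 0 with V > 0: 0.793 - 0.0141P = 0, so P* = 0.793/0.0141 = 56.2.

V* ≈ 530, P* ≈ 56.2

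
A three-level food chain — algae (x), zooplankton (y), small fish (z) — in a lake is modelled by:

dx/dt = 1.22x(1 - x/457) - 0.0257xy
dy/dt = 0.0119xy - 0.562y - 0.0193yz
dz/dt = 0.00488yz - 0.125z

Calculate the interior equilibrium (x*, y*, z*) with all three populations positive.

x* ≈ 210, y* ≈ 25.6, z* ≈ 101

From dz/dt = 0: 0.00488y* = 0.125, so y* = 25.6.
From dx/dt = 0: 1.22(1 - x*/457) = 0.0257·25.6, giving x* = 457·(1 - 0.54) = 210.
From dy/dt = 0: 0.0119·210 - 0.562 = 0.0193z*, so z* = 1.94/0.0193 = 101.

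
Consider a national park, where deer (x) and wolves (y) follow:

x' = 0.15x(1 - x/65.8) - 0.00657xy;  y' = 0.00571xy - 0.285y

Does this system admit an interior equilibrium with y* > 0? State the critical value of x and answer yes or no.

The predator equation gives dy/dt > 0 only when x > 0.285/0.00571 = 49.9.
Without the predator, x → K = 65.8. Since 65.8 > 49.9, the predator can invade and persist.

Threshold x = 49.9; K > 49.9, so yes, the predator persists.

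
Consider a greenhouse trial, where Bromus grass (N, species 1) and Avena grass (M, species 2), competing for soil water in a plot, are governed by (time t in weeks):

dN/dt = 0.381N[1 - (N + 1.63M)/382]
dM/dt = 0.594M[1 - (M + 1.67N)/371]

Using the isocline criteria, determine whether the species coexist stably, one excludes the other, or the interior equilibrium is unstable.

Compare the nullcline intercepts: K1/α12 = 382/1.63 = 234 < K2 = 371; K2/α21 = 371/1.67 = 222 < K1 = 382.
Since both are reversed, neither can invade when rare; the interior point is a saddle.

unstable coexistence (outcome depends on initial conditions)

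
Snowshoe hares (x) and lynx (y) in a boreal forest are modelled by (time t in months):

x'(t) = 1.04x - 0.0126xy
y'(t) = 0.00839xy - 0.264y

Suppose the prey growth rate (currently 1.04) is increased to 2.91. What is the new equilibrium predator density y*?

At the interior fixed point, setting dx/dt = 0 with x > 0 fixes y* = (prey growth rate)/(xy coefficient) — independent of the other coefficients.
With the change, y* = 2.91/0.0126 = 231; it rises from 82.5.

y* ≈ 231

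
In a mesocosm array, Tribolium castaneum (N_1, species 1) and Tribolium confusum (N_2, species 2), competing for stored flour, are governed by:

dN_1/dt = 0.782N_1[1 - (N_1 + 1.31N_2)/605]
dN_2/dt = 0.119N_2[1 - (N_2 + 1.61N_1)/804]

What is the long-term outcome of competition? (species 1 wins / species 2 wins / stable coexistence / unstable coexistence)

Compare the nullcline intercepts: K1/α12 = 605/1.31 = 462 < K2 = 804; K2/α21 = 804/1.61 = 499 < K1 = 605.
Since both are reversed, neither can invade when rare; the interior point is a saddle.

unstable coexistence (outcome depends on initial conditions)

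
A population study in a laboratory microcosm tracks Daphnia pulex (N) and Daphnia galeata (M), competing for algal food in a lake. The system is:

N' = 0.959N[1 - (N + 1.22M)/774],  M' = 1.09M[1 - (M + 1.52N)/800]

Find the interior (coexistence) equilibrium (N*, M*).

N* ≈ 236, M* ≈ 441

Setting both brackets to zero gives the nullclines N + 1.22M = 774 and 1.52N + M = 800.
Substituting M = 800 - 1.52N into the first: N(1 - 1.22·1.52) = 774 - 1.22·800.
So N* = -202/-0.854 = 236, and then M* = 800 - 1.52·236 = 441.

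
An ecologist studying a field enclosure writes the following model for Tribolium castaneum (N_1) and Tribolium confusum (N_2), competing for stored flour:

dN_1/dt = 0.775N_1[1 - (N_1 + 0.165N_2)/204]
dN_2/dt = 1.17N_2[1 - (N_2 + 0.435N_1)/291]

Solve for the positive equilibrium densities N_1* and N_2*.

N_1* ≈ 168, N_2* ≈ 218

Setting both brackets to zero gives the nullclines N_1 + 0.165N_2 = 204 and 0.435N_1 + N_2 = 291.
Substituting N_2 = 291 - 0.435N_1 into the first: N_1(1 - 0.165·0.435) = 204 - 0.165·291.
So N_1* = 156/0.928 = 168, and then N_2* = 291 - 0.435·168 = 218.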